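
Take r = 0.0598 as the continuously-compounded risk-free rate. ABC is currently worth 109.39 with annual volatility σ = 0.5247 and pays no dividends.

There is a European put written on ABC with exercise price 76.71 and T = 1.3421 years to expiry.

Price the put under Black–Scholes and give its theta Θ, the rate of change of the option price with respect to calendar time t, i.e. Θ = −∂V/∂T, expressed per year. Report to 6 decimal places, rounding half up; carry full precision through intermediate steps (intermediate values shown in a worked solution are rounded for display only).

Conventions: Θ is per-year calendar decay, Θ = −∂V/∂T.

price = 7.247138
Θ = -4.435333

σ√T = 0.5247·√1.3421 = 0.607860
d₁ = (ln(S/K) + (r+σ²/2)T) / (σ√T) = (ln(109.39/76.71) + (0.0598+0.5247²/2)·1.3421) / 0.607860 = (0.354887 + 0.265004) / 0.607860 = 1.019794
d₂ = d₁ − σ√T = 1.019794 − 0.607860 = 0.411934
e^{−rT} = 0.922879
N(−d₁) = 0.153913,  N(−d₂) = 0.340194
Put price V = K·e^{−rT}·N(−d₂) − S·N(−d₁) = 24.083694 − 16.836556 = 7.247138
φ(d₁) = (1/√(2π))·e^{−d₁²/2} = 0.237182
Θ = −S·φ(d₁)·σ/(2√T) + r·K·e^{−rT}·N(−d₂) = −5.875538 + 1.440205 = -4.435333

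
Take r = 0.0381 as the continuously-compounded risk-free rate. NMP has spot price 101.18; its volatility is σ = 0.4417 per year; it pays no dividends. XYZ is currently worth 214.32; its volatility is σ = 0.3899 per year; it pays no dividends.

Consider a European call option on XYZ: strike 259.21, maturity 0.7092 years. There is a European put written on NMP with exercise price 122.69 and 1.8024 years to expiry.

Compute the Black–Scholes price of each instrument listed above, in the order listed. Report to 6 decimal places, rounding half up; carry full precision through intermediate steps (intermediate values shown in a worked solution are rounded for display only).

[XYZ call K=259.21]
σ√T = 0.3899·√0.7092 = 0.328350
d₁ = (ln(S/K) + (r+σ²/2)T) / (σ√T) = (ln(214.32/259.21) + (0.0381+0.3899²/2)·0.7092) / 0.328350 = (-0.190168 + 0.080928) / 0.328350 = -0.332696
d₂ = d₁ − σ√T = -0.332696 − 0.328350 = -0.661046
e^{−rT} = 0.973341
N(d₁) = 0.369682,  N(d₂) = 0.254291
price = S·N(d₁) − K·e^{−rT}·N(d₂) = 79.230242 − 64.157654 = 15.072588
[NMP put K=122.69]
σ√T = 0.4417·√1.8024 = 0.592998
d₁ = (ln(S/K) + (r+σ²/2)T) / (σ√T) = (ln(101.18/122.69) + (0.0381+0.4417²/2)·1.8024) / 0.592998 = (-0.192760 + 0.244495) / 0.592998 = 0.087243
d₂ = d₁ − σ√T = 0.087243 − 0.592998 = -0.505755
e^{−rT} = 0.933633
N(−d₁) = 0.465239,  N(−d₂) = 0.693486
price = K·e^{−rT}·N(−d₂) − S·N(−d₁) = 79.437028 − 47.072905 = 32.364123

price(XYZ call K=259.21) = 15.072588
price(NMP put K=122.69) = 32.364123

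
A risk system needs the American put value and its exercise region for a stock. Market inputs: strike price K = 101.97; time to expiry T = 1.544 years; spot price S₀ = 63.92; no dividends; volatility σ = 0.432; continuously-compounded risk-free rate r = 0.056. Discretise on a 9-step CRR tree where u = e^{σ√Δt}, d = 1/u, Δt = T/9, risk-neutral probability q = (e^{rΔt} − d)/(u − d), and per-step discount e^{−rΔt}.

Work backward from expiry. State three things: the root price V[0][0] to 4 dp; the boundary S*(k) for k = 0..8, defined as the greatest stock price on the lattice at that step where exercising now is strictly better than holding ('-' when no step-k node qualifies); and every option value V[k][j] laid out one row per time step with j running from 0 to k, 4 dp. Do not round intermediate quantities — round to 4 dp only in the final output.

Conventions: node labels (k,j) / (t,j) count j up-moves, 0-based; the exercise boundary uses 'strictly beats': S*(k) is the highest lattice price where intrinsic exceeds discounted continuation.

Δt=0.17156, u=1.19594, d=0.83616, q=0.48222, disc=e^(-rΔt)=0.99044
k=9 terminal: V=max(K-S,0) → 89.1981 83.7027 75.8428 64.6011 48.5224 25.5256 0.0000 0.0000 0.0000 0.0000
k=8: j=0 S=15.2745 intr=86.6955 cont=85.7206 V=86.6955[EX]; j=1 S=21.8466 intr=80.1234 cont=79.1485 V=80.1234[EX]; j=2 S=31.2465 intr=70.7235 cont=69.7486 V=70.7235[EX]; j=3 S=44.6909 intr=57.2791 cont=56.3042 V=57.2791[EX]; j=4 S=63.9200 intr=38.0500 cont=37.0751 V=38.0500[EX]; j=5 S=91.4228 intr=10.5472 cont=13.0903 V=13.0903[hold]; j=6 S=130.7592 intr=0.0000 cont=0.0000 V=0.0000[hold]; j=7 S=187.0208 intr=0.0000 cont=0.0000 V=0.0000[hold]; j=8 S=267.4900 intr=0.0000 cont=0.0000 V=0.0000[hold]  S*(8)=63.9200
k=7: j=0 S=18.2673 intr=83.7027 cont=82.7277 V=83.7027[EX]; j=1 S=26.1272 intr=75.8428 cont=74.8679 V=75.8428[EX]; j=2 S=37.3689 intr=64.6011 cont=63.6262 V=64.6011[EX]; j=3 S=53.4476 intr=48.5224 cont=47.5475 V=48.5224[EX]; j=4 S=76.4444 intr=25.5256 cont=25.7653 V=25.7653[hold]; j=5 S=109.3360 intr=0.0000 cont=6.7131 V=6.7131[hold]; j=6 S=156.3799 intr=0.0000 cont=0.0000 V=0.0000[hold]; j=7 S=223.6653 intr=0.0000 cont=0.0000 V=0.0000[hold]  S*(7)=53.4476
k=6: j=0 S=21.8466 intr=80.1234 cont=79.1485 V=80.1234[EX]; j=1 S=31.2465 intr=70.7235 cont=69.7486 V=70.7235[EX]; j=2 S=44.6909 intr=57.2791 cont=56.3042 V=57.2791[EX]; j=3 S=63.9200 intr=38.0500 cont=37.1895 V=38.0500[EX]; j=4 S=91.4228 intr=10.5472 cont=16.4195 V=16.4195[hold]; j=5 S=130.7592 intr=0.0000 cont=3.4427 V=3.4427[hold]; j=6 S=187.0208 intr=0.0000 cont=0.0000 V=0.0000[hold]  S*(6)=63.9200
k=5: j=0 S=26.1272 intr=75.8428 cont=74.8679 V=75.8428[EX]; j=1 S=37.3689 intr=64.6011 cont=63.6262 V=64.6011[EX]; j=2 S=53.4476 intr=48.5224 cont=47.5475 V=48.5224[EX]; j=3 S=76.4444 intr=25.5256 cont=27.3553 V=27.3553[hold]; j=4 S=109.3360 intr=0.0000 cont=10.0647 V=10.0647[hold]; j=5 S=156.3799 intr=0.0000 cont=1.7655 V=1.7655[hold]  S*(5)=53.4476
k=4: j=0 S=31.2465 intr=70.7235 cont=69.7486 V=70.7235[EX]; j=1 S=44.6909 intr=57.2791 cont=56.3042 V=57.2791[EX]; j=2 S=63.9200 intr=38.0500 cont=37.9489 V=38.0500[EX]; j=3 S=91.4228 intr=10.5472 cont=18.8356 V=18.8356[hold]; j=4 S=130.7592 intr=0.0000 cont=6.0047 V=6.0047[hold]  S*(4)=63.9200
k=3: j=0 S=37.3689 intr=64.6011 cont=63.6262 V=64.6011[EX]; j=1 S=53.4476 intr=48.5224 cont=47.5475 V=48.5224[EX]; j=2 S=76.4444 intr=25.5256 cont=28.5093 V=28.5093[hold]; j=3 S=109.3360 intr=0.0000 cont=12.5274 V=12.5274[hold]  S*(3)=53.4476
k=2: j=0 S=44.6909 intr=57.2791 cont=56.3042 V=57.2791[EX]; j=1 S=63.9200 intr=38.0500 cont=38.5001 V=38.5001[hold]; j=2 S=91.4228 intr=10.5472 cont=20.6036 V=20.6036[hold]  S*(2)=44.6909
k=1: j=0 S=53.4476 intr=48.5224 cont=47.7624 V=48.5224[EX]; j=1 S=76.4444 intr=25.5256 cont=29.5845 V=29.5845[hold]  S*(1)=53.4476
k=0: j=0 S=63.9200 intr=38.0500 cont=39.0136 V=39.0136[hold]  S*(0)=-

price = 39.0136
boundary = - 53.4476 44.6909 53.4476 63.9200 53.4476 63.9200 53.4476 63.9200
tree:
39.0136
48.5224 29.5845
57.2791 38.5001 20.6036
64.6011 48.5224 28.5093 12.5274
70.7235 57.2791 38.0500 18.8356 6.0047
75.8428 64.6011 48.5224 27.3553 10.0647 1.7655
80.1234 70.7235 57.2791 38.0500 16.4195 3.4427 0.0000
83.7027 75.8428 64.6011 48.5224 25.7653 6.7131 0.0000 0.0000
86.6955 80.1234 70.7235 57.2791 38.0500 13.0903 0.0000 0.0000 0.0000
89.1981 83.7027 75.8428 64.6011 48.5224 25.5256 0.0000 0.0000 0.0000 0.0000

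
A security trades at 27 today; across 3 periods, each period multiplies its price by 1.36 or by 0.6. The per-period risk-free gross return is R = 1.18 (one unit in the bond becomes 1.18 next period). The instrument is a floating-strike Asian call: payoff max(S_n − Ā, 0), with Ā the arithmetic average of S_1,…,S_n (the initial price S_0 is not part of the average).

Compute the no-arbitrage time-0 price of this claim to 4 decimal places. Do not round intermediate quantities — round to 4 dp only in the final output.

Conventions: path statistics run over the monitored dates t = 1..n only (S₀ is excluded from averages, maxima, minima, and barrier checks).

Set p* = 0.7632 (from d < R < u); the path-dependent value is the discounted p*-expectation over all price paths.
Enumerate all 2^3 = 8 price paths (U = up ×1.36, D = down ×0.6); each path with k up-moves has probability p*^k·(1−p*)^(3−k).
DDD: Ā=10.5840, payoff=0.0000, prob=0.013285
UDD: Ā=23.9904, payoff=0.0000, prob=0.042809
DUD: Ā=17.1504, payoff=0.0000, prob=0.042809
UUD: Ā=38.8742, payoff=0.0000, prob=0.137939
DDU: Ā=13.0464, payoff=0.1728, prob=0.042809
UDU: Ā=29.5718, payoff=0.3917, prob=0.137939
DUU: Ā=22.7318, payoff=7.2317, prob=0.137939
UUU: Ā=51.5255, payoff=16.3918, prob=0.444471
Price = Σ prob·payoff / R^3 = 8.344637 / 1.643032 = 5.0788

price = 5.0788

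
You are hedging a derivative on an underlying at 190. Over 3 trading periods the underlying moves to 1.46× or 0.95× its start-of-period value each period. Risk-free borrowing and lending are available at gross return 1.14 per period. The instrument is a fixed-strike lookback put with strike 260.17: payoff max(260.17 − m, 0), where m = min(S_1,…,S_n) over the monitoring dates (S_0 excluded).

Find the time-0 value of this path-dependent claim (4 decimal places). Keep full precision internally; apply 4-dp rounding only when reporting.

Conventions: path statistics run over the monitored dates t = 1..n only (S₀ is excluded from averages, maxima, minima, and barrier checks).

Risk-neutral up-probability p* = (R−d)/(u−d) = (1.14−0.95)/(1.46−0.95) = 0.3725; the claim prices as the p*-weighted sum of path payoffs discounted by R^3.
Enumerate all 2^3 = 8 price paths (U = up ×1.46, D = down ×0.95); each path with k up-moves has probability p*^k·(1−p*)^(3−k).
DDD: m=162.9013, payoff=97.2687, prob=0.247024
UDD: m=250.3535, payoff=9.8165, prob=0.146671
DUD: m=180.5000, payoff=79.6700, prob=0.146671
UUD: m=277.4000, payoff=0.0000, prob=0.087086
DDU: m=171.4750, payoff=88.6950, prob=0.146671
UDU: m=263.5300, payoff=0.0000, prob=0.087086
DUU: m=180.5000, payoff=79.6700, prob=0.087086
UUU: m=277.4000, payoff=0.0000, prob=0.051707
Price = Σ prob·payoff / R^3 = 57.099830 / 1.481544 = 38.5408

price = 38.5408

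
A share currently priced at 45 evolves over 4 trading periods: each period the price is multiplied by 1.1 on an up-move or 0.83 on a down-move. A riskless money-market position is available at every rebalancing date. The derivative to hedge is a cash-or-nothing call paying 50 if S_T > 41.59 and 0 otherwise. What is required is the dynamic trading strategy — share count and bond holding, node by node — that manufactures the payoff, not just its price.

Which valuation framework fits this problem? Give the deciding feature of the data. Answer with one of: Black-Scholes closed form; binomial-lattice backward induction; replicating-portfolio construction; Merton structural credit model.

Key observation: the mandate to exhibit the hedge at every date and state singles out the replicating-portfolio construction on the 4-period tree with factors 1.1 and 0.83 from 45.

framework: replicating-portfolio construction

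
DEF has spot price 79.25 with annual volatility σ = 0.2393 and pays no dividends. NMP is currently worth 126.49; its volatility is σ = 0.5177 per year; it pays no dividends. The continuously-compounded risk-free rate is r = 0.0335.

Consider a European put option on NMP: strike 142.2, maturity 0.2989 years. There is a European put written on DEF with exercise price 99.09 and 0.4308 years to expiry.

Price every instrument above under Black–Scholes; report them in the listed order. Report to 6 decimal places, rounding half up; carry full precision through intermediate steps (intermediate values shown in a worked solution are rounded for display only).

price(NMP put K=142.2) = 23.240842
price(DEF put K=99.09) = 19.008265

[NMP put K=142.2]
σ√T = 0.5177·√0.2989 = 0.283036
d₁ = (ln(S/K) + (r+σ²/2)T) / (σ√T) = (ln(126.49/142.2) + (0.0335+0.5177²/2)·0.2989) / 0.283036 = (-0.117071 + 0.050068) / 0.283036 = -0.236732
d₂ = d₁ − σ√T = -0.236732 − 0.283036 = -0.519767
e^{−rT} = 0.990037
N(−d₁) = 0.593568,  N(−d₂) = 0.698387
price = K·e^{−rT}·N(−d₂) − S·N(−d₁) = 98.321202 − 75.080360 = 23.240842
[DEF put K=99.09]
σ√T = 0.2393·√0.4308 = 0.157065
d₁ = (ln(S/K) + (r+σ²/2)T) / (σ√T) = (ln(79.25/99.09) + (0.0335+0.2393²/2)·0.4308) / 0.157065 = (-0.223421 + 0.026767) / 0.157065 = -1.252055
d₂ = d₁ − σ√T = -1.252055 − 0.157065 = -1.409121
e^{−rT} = 0.985672
N(−d₁) = 0.894725,  N(−d₂) = 0.920600
price = K·e^{−rT}·N(−d₂) − S·N(−d₁) = 89.915229 − 70.906965 = 19.008265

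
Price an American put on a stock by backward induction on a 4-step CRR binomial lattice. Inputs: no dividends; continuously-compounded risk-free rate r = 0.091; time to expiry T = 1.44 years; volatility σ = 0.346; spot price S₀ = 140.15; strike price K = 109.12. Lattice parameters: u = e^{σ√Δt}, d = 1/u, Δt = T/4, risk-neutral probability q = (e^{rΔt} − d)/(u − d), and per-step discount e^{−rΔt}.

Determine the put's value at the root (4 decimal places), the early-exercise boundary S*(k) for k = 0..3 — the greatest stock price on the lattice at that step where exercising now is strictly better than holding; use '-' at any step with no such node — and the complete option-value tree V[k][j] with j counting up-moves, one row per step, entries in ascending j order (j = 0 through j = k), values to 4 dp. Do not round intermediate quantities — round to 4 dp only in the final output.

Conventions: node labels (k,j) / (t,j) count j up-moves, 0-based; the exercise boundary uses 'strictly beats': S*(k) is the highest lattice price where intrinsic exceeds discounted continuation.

price = 5.6613
boundary = - - - 75.1821
tree:
5.6613
10.6224 1.5822
19.3778 3.4631 0.0000
33.9379 7.5802 0.0000 0.0000
48.0321 16.5918 0.0000 0.0000 0.0000

Δt=0.36000, u=1.23072, d=0.81253, q=0.52792, disc=e^(-rΔt)=0.96777
k=4 terminal: V=max(K-S,0) → 48.0321 16.5918 0.0000 0.0000 0.0000
k=3: j=0 S=75.1821 intr=33.9379 cont=30.4210 V=33.9379[EX]; j=1 S=113.8764 intr=0.0000 cont=7.5802 V=7.5802[hold]; j=2 S=172.4855 intr=0.0000 cont=0.0000 V=0.0000[hold]; j=3 S=261.2593 intr=0.0000 cont=0.0000 V=0.0000[hold]  S*(3)=75.1821
k=2: j=0 S=92.5282 intr=16.5918 cont=19.3778 V=19.3778[hold]; j=1 S=140.1500 intr=0.0000 cont=3.4631 V=3.4631[hold]; j=2 S=212.2815 intr=0.0000 cont=0.0000 V=0.0000[hold]  S*(2)=-
k=1: j=0 S=113.8764 intr=0.0000 cont=10.6224 V=10.6224[hold]; j=1 S=172.4855 intr=0.0000 cont=1.5822 V=1.5822[hold]  S*(1)=-
k=0: j=0 S=140.1500 intr=0.0000 cont=5.6613 V=5.6613[hold]  S*(0)=-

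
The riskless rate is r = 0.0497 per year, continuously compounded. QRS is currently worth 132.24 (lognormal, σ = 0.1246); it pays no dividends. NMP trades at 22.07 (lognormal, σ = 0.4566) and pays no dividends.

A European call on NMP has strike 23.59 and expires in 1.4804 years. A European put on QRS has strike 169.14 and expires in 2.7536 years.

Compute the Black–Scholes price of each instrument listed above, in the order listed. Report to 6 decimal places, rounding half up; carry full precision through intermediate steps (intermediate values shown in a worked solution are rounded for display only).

price(NMP call K=23.59) = 4.889533
price(QRS put K=169.14) = 20.714269

[NMP call K=23.59]
σ√T = 0.4566·√1.4804 = 0.555553
d₁ = (ln(S/K) + (r+σ²/2)T) / (σ√T) = (ln(22.07/23.59) + (0.0497+0.4566²/2)·1.4804) / 0.555553 = (-0.066604 + 0.227895) / 0.555553 = 0.290326
d₂ = d₁ − σ√T = 0.290326 − 0.555553 = -0.265226
e^{−rT} = 0.929066
N(d₁) = 0.614217,  N(d₂) = 0.395418
price = S·N(d₁) − K·e^{−rT}·N(d₂) = 13.555764 − 8.666231 = 4.889533
[QRS put K=169.14]
σ√T = 0.1246·√2.7536 = 0.206761
d₁ = (ln(S/K) + (r+σ²/2)T) / (σ√T) = (ln(132.24/169.14) + (0.0497+0.1246²/2)·2.7536) / 0.206761 = (-0.246108 + 0.158229) / 0.206761 = -0.425029
d₂ = d₁ − σ√T = -0.425029 − 0.206761 = -0.631790
e^{−rT} = 0.872098
N(−d₁) = 0.664592,  N(−d₂) = 0.736238
price = K·e^{−rT}·N(−d₂) − S·N(−d₁) = 108.599939 − 87.885670 = 20.714269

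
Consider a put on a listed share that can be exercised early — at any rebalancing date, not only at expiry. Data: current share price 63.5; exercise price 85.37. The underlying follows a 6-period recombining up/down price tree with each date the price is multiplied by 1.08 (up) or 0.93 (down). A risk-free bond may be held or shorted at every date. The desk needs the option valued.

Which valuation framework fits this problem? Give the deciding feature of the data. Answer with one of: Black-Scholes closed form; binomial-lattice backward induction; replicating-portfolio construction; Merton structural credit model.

Key observation: early exercise of the strike-85.37 put must be checked at each of the 6 dates (spot 63.5), which forces a node-by-node comparison of intrinsic and continuation value backward from expiry.

framework: binomial-lattice backward induction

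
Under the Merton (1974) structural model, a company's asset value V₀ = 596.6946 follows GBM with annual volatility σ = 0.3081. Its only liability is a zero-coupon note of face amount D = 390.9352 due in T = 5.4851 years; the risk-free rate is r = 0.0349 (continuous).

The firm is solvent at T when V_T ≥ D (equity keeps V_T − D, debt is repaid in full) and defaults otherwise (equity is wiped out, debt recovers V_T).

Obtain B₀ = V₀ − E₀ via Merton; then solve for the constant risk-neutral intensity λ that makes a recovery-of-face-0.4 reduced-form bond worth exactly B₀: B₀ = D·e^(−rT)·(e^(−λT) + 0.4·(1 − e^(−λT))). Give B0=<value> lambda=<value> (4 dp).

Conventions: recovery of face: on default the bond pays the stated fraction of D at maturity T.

Work the structural quantities from V₀ = 596.6946 against face 390.9352:
d₁ = [ln(V₀/D) + (r + σ²/2)T] / (σ√T)
   = [ln(596.6946/390.9352) + (0.0349 + 0.5·0.3081²)·5.4851] / (0.3081·√5.4851)
   = [0.422864 + 0.451768] / 0.721579 = 1.212108
d₂ = d₁ − σ√T = 1.212108 − 0.721579 = 0.490529
N(d₁) = 0.887264,  N(d₂) = 0.688120,  e^(−rT) = 0.825777
E₀ = V₀·N(d₁) − D·e^(−rT)·N(d₂)
   = 596.6946·0.887264 − 390.9352·0.825777·0.688120 = 307.283217
B₀ = V₀ − E₀ = 596.6946 − 307.283217 = 289.411383
e^(−λT) = (B₀·e^(rT)/D − 0.4)/(1 − 0.4) = (289.4114·1.210980/390.9352 − 0.4)/0.6 = 0.82749158
λ = −ln(0.82749158)/5.4851 = 0.034522

B0=289.4114 lambda=0.0345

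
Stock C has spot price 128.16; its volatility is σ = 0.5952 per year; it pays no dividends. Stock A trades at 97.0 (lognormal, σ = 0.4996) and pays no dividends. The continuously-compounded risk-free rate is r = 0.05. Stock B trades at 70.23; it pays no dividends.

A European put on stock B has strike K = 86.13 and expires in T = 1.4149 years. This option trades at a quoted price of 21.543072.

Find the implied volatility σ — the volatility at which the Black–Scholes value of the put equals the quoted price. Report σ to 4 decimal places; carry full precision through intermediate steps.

At σ = 0.4554 the Black–Scholes value reproduces the quote:
σ√T = 0.4554·√1.4149 = 0.541696
d₁ = (ln(S/K) + (r+σ²/2)T) / (σ√T) = (ln(70.23/86.13) + (0.05+0.4554²/2)·1.4149) / 0.541696 = (-0.204082 + 0.217462) / 0.541696 = 0.024701
d₂ = d₁ − σ√T = 0.024701 − 0.541696 = -0.516996
e^{−rT} = 0.931699
N(−d₁) = 0.490147,  N(−d₂) = 0.697420
V = K·e^{−rT}·N(−d₂) − S·N(−d₁) = 55.966087 − 34.423015 = 21.543072 (the quoted price), and the Black–Scholes price is strictly increasing in σ, so σ is unique

sigma = 0.4554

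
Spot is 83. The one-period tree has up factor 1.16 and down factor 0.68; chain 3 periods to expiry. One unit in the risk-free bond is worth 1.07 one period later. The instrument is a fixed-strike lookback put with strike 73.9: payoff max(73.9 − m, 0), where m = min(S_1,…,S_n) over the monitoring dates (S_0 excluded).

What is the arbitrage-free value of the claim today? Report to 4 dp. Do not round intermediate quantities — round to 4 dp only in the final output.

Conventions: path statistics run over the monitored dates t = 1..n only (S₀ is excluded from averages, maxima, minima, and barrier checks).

price = 5.0715

Risk-neutral up-probability p* = (R−d)/(u−d) = (1.07−0.68)/(1.16−0.68) = 0.8125; the claim prices as the p*-weighted sum of path payoffs discounted by R^3.
Enumerate all 2^3 = 8 price paths (U = up ×1.16, D = down ×0.68); each path with k up-moves has probability p*^k·(1−p*)^(3−k).
DDD: m=26.0979, payoff=47.8021, prob=0.006592
UDD: m=44.5199, payoff=29.3801, prob=0.028564
DUD: m=44.5199, payoff=29.3801, prob=0.028564
UUD: m=75.9457, payoff=0.0000, prob=0.123779
DDU: m=38.3792, payoff=35.5208, prob=0.028564
UDU: m=65.4704, payoff=8.4296, prob=0.123779
DUU: m=56.4400, payoff=17.4600, prob=0.123779
UUU: m=96.2800, payoff=0.0000, prob=0.536377
Price = Σ prob·payoff / R^3 = 6.212785 / 1.225043 = 5.0715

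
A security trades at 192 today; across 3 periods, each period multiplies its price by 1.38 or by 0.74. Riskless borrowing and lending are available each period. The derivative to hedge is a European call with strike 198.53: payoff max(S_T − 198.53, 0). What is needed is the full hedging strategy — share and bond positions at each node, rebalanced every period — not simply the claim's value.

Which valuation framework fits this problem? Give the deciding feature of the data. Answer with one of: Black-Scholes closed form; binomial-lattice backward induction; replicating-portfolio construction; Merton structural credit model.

Key observation: the task asks for the hedge itself — share and bond holdings at every node of the 3-period tree on spot 192 with factors 1.38/0.74 — which is exactly what the replicating-portfolio construction produces.

framework: replicating-portfolio construction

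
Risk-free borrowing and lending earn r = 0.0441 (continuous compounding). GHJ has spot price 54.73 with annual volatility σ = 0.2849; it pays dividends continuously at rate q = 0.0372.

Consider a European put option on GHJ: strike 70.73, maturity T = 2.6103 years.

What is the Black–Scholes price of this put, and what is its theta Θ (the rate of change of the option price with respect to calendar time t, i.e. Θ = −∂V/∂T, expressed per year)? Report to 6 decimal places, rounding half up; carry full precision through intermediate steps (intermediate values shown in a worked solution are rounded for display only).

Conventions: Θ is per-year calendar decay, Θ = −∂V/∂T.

σ√T = 0.2849·√2.6103 = 0.460296
d₁ = (ln(S/K) + (r−q+σ²/2)T) / (σ√T) = (ln(54.73/70.73) + (0.0441−0.0372+0.2849²/2)·2.6103) / 0.460296 = (-0.256458 + 0.123947) / 0.460296 = -0.287880
d₂ = d₁ − σ√T = -0.287880 − 0.460296 = -0.748177
e^{−rT} = 0.891264
e^{−qT} = 0.907462
N(−d₁) = 0.613281,  N(−d₂) = 0.772823
Put price V = K·e^{−rT}·N(−d₂) − S·e^{−qT}·N(−d₁) = 48.718102 − 30.458848 = 18.259254
φ(d₁) = (1/√(2π))·e^{−d₁²/2} = 0.382749
Θ = −S·e^{−qT}·φ(d₁)·σ/(2√T) − q·S·e^{−qT}·N(−d₁) + r·K·e^{−rT}·N(−d₂) = −1.676044 − 1.133069 + 2.148468 = -0.660644

price = 18.259254
Θ = -0.660644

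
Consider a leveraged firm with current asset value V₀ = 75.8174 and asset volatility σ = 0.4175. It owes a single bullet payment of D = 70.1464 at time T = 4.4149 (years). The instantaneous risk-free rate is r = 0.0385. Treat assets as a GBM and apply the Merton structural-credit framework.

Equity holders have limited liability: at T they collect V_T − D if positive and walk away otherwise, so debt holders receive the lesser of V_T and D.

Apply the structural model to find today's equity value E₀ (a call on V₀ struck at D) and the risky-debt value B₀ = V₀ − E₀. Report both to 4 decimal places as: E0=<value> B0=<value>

Apply the equity-as-call identities (strike 70.1464, horizon 4.4149 years):
d₁ = [ln(V₀/D) + (r + σ²/2)T] / (σ√T)
   = [ln(75.8174/70.1464) + (0.0385 + 0.5·0.4175²)·4.4149] / (0.4175·√4.4149)
   = [0.077743 + 0.554746] / 0.877237 = 0.721002
d₂ = d₁ − σ√T = 0.721002 − 0.877237 = -0.156235
N(d₁) = 0.764546,  N(d₂) = 0.437924,  e^(−rT) = 0.843687
E₀ = V₀·N(d₁) − D·e^(−rT)·N(d₂)
   = 75.8174·0.764546 − 70.1464·0.843687·0.437924 = 32.048837
B₀ = V₀ − E₀ = 75.8174 − 32.048837 = 43.768563

E0=32.0488 B0=43.7686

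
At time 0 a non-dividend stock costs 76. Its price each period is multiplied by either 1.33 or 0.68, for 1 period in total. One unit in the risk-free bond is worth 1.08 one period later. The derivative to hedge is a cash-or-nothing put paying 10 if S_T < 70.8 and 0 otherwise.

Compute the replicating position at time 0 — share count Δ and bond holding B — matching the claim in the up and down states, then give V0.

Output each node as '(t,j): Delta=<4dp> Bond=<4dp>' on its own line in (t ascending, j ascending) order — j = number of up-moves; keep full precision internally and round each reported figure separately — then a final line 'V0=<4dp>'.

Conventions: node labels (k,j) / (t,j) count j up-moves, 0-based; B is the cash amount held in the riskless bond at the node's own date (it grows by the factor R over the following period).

(0,0): Delta=-0.2024 Bond=18.9459
V0=3.5613

Arbitrage-free pricing uses the up-move probability p* = (R−d)/(u−d) = 0.6154, discounting each step at R = 1.08.
Terminal payoffs: V(1,0)=10.0000, V(1,1)=0.0000
(0,0): S=76.0000. Δ = (V_up−V_dn)/(S_up−S_dn) = (0.0000−10.0000)/(101.0800−51.6800) = -0.2024. V = [p*·0.0000 + (1−p*)·10.0000]/1.08 = 3.5613. B = V − Δ·S = 18.9459.
Check: Δ(0,0)·S0 + B(0,0) = 3.5613 = V0.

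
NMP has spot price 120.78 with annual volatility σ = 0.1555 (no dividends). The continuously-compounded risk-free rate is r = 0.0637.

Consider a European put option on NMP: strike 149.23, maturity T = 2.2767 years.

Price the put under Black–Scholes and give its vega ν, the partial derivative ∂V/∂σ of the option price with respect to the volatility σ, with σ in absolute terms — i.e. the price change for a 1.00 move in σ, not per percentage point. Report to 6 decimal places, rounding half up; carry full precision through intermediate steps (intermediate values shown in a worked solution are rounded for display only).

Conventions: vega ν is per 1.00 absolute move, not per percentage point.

σ√T = 0.1555·√2.2767 = 0.234630
d₁ = (ln(S/K) + (r+σ²/2)T) / (σ√T) = (ln(120.78/149.23) + (0.0637+0.1555²/2)·2.2767) / 0.234630 = (-0.211518 + 0.172551) / 0.234630 = -0.166077
d₂ = d₁ − σ√T = -0.166077 − 0.234630 = -0.400707
e^{−rT} = 0.865000
N(−d₁) = 0.565952,  N(−d₂) = 0.655682
Put price V = K·e^{−rT}·N(−d₂) − S·N(−d₁) = 84.638030 − 68.355667 = 16.282363
φ(d₁) = (1/√(2π))·e^{−d₁²/2} = 0.393478
ν = S·φ(d₁)·√T = 71.708184

price = 16.282363
ν = 71.708184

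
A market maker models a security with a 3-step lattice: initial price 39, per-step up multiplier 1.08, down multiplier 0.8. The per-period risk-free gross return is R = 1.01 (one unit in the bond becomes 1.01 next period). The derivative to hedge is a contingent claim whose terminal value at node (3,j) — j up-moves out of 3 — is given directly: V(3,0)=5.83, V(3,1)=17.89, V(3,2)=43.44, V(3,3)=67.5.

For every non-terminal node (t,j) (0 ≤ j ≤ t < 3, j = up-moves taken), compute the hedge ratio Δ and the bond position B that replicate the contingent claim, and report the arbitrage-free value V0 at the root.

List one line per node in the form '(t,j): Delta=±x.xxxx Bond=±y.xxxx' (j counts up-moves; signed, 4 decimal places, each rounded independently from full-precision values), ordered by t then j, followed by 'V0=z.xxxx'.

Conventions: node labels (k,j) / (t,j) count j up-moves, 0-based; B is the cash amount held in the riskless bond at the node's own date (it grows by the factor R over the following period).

Arbitrage-free pricing uses the up-move probability p* = (R−d)/(u−d) = 0.7500, discounting each step at R = 1.01.
Terminal payoffs: V(3,0)=5.8300, V(3,1)=17.8900, V(3,2)=43.4400, V(3,3)=67.5000
  t=2,j=0: stock 24.9600 → up 26.9568 (V=17.8900), down 19.9680 (V=5.8300). Price 14.7277; hedge Δ=1.7256, bond B=-28.3437.
  t=2,j=1: stock 33.6960 → up 36.3917 (V=43.4400), down 26.9568 (V=17.8900). Price 36.6856; hedge Δ=2.7080, bond B=-54.5644.
  t=2,j=2: stock 45.4896 → up 49.1288 (V=67.5000), down 36.3917 (V=43.4400). Price 60.8762; hedge Δ=1.8890, bond B=-25.0523.
  t=1,j=0: stock 31.2000 → up 33.6960 (V=36.6856), down 24.9600 (V=14.7277). Price 30.8873; hedge Δ=2.5135, bond B=-47.5339.
  t=1,j=1: stock 42.1200 → up 45.4896 (V=60.8762), down 33.6960 (V=36.6856). Price 54.2857; hedge Δ=2.0512, bond B=-32.1092.
  t=0,j=0: stock 39.0000 → up 42.1200 (V=54.2857), down 31.2000 (V=30.8873). Price 47.9566; hedge Δ=2.1427, bond B=-35.6093.
Check: Δ(0,0)·S0 + B(0,0) = 47.9566 = V0.

(0,0): Delta=2.1427 Bond=-35.6093
(1,0): Delta=2.5135 Bond=-47.5339
(1,1): Delta=2.0512 Bond=-32.1092
(2,0): Delta=1.7256 Bond=-28.3437
(2,1): Delta=2.7080 Bond=-54.5644
(2,2): Delta=1.8890 Bond=-25.0523
V0=47.9566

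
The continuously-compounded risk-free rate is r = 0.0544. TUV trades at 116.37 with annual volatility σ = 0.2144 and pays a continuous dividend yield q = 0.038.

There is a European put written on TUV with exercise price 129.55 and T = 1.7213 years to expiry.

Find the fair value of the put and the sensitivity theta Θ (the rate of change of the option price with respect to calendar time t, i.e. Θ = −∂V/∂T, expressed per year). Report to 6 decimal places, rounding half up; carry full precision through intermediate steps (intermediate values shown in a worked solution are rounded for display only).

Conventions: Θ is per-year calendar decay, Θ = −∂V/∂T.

σ√T = 0.2144·√1.7213 = 0.281289
d₁ = (ln(S/K) + (r−q+σ²/2)T) / (σ√T) = (ln(116.37/129.55) + (0.0544−0.038+0.2144²/2)·1.7213) / 0.281289 = (-0.107292 + 0.067791) / 0.281289 = -0.140428
d₂ = d₁ − σ√T = -0.140428 − 0.281289 = -0.421718
e^{−rT} = 0.910612
e^{−qT} = 0.936684
N(−d₁) = 0.555839,  N(−d₂) = 0.663384
Put price V = K·e^{−rT}·N(−d₂) − S·e^{−qT}·N(−d₁) = 78.259293 − 60.587539 = 17.671754
φ(d₁) = (1/√(2π))·e^{−d₁²/2} = 0.395028
Θ = −S·e^{−qT}·φ(d₁)·σ/(2√T) − q·S·e^{−qT}·N(−d₁) + r·K·e^{−rT}·N(−d₂) = −3.518264 − 2.302326 + 4.257306 = -1.563285

price = 17.671754
Θ = -1.563285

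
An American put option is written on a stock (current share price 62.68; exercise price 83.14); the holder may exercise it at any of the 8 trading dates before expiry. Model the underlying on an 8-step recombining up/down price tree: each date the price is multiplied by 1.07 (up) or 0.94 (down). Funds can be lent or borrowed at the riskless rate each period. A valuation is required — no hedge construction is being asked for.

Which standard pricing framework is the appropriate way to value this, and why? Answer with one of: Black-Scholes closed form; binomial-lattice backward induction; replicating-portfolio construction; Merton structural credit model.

framework: binomial-lattice backward induction

Key observation: early exercise of the strike-83.14 put must be checked at each of the 8 dates (spot 62.68), which forces a node-by-node comparison of intrinsic and continuation value backward from expiry.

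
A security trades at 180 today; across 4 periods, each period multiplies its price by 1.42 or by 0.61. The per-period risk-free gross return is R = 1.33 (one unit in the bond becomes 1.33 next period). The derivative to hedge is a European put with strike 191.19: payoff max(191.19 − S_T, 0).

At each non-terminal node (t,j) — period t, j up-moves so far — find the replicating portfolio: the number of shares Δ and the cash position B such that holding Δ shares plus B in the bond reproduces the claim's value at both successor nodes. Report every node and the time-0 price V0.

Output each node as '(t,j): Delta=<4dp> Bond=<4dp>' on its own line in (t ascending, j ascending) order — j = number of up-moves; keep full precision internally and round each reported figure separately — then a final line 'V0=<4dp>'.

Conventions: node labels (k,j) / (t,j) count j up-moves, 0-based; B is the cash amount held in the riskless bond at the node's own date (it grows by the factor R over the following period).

(0,0): Delta=-0.0506 Bond=10.3788
(1,0): Delta=-0.3813 Bond=50.1066
(1,1): Delta=-0.0329 Bond=9.2660
(2,0): Delta=-1.0000 Bond=108.0841
(2,1): Delta=-0.3480 Bond=61.4615
(2,2): Delta=-0.0160 Bond=6.1815
(3,0): Delta=-1.0000 Bond=143.7519
(3,1): Delta=-1.0000 Bond=143.7519
(3,2): Delta=-0.3130 Bond=73.9928
(3,3): Delta=0.0000 Bond=0.0000
V0=1.2657

No-arbitrage ⇒ martingale measure with p* = (R−d)/(u−d) = 0.8889.
At maturity the claim pays: V(4,0)=166.2675, V(4,1)=133.1737, V(4,2)=56.1356, V(4,3)=0.0000, V(4,4)=0.0000
  t=3,j=0: stock 40.8566 → up 58.0163 (V=133.1737), down 24.9225 (V=166.2675). Price 102.8953; hedge Δ=-1.0000, bond B=143.7519.
  t=3,j=1: stock 95.1088 → up 135.0544 (V=56.1356), down 58.0163 (V=133.1737). Price 48.6431; hedge Δ=-1.0000, bond B=143.7519.
  t=3,j=2: stock 221.4007 → up 314.3890 (V=0.0000), down 135.0544 (V=56.1356). Price 4.6897; hedge Δ=-0.3130, bond B=73.9928.
  t=3,j=3: stock 515.3918 → up 731.8564 (V=0.0000), down 314.3890 (V=0.0000). Price 0.0000; hedge Δ=0.0000, bond B=0.0000.
  t=2,j=0: stock 66.9780 → up 95.1088 (V=48.6431), down 40.8566 (V=102.8953). Price 41.1061; hedge Δ=-1.0000, bond B=108.0841.
  t=2,j=1: stock 155.9160 → up 221.4007 (V=4.6897), down 95.1088 (V=48.6431). Price 7.1980; hedge Δ=-0.3480, bond B=61.4615.
  t=2,j=2: stock 362.9520 → up 515.3918 (V=0.0000), down 221.4007 (V=4.6897). Price 0.3918; hedge Δ=-0.0160, bond B=6.1815.
  t=1,j=0: stock 109.8000 → up 155.9160 (V=7.1980), down 66.9780 (V=41.1061). Price 8.2448; hedge Δ=-0.3813, bond B=50.1066.
  t=1,j=1: stock 255.6000 → up 362.9520 (V=0.3918), down 155.9160 (V=7.1980). Price 0.8632; hedge Δ=-0.0329, bond B=9.2660.
  t=0,j=0: stock 180.0000 → up 255.6000 (V=0.8632), down 109.8000 (V=8.2448). Price 1.2657; hedge Δ=-0.0506, bond B=10.3788.
As a check, the time-0 holding Δ(0,0)·S0 + B(0,0) comes to 1.2657 — exactly V0.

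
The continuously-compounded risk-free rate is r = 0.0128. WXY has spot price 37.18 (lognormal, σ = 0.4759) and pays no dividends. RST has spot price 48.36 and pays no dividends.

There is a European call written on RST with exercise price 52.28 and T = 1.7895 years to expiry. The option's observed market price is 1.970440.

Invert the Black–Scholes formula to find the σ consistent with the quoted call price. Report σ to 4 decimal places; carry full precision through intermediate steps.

At σ = 0.1189 the Black–Scholes value reproduces the quote:
σ√T = 0.1189·√1.7895 = 0.159055
d₁ = (ln(S/K) + (r+σ²/2)T) / (σ√T) = (ln(48.36/52.28) + (0.0128+0.1189²/2)·1.7895) / 0.159055 = (-0.077941 + 0.035555) / 0.159055 = -0.266486
d₂ = d₁ − σ√T = -0.266486 − 0.159055 = -0.425541
e^{−rT} = 0.977355
N(d₁) = 0.394932,  N(d₂) = 0.335221
V = S·N(d₁) − K·e^{−rT}·N(d₂) = 19.098931 − 17.128491 = 1.970440 (matching the quote); vega is positive throughout, so no other σ reproduces this price

sigma = 0.1189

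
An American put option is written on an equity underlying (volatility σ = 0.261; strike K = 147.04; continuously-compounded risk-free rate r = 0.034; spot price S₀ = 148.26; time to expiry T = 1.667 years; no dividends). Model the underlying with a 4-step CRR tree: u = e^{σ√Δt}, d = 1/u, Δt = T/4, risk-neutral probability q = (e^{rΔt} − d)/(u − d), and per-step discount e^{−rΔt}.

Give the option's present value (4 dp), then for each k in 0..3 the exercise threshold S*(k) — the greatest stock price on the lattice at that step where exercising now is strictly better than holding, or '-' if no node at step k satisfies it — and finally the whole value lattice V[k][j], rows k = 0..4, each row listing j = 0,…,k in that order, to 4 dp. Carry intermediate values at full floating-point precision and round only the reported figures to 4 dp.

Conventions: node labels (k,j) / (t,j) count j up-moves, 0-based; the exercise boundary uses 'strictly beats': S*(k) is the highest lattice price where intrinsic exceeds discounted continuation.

price = 15.2204
boundary = - - 105.8459 125.2706
tree:
15.2204
25.5925 5.2877
41.1941 10.7289 0.0000
57.6067 21.7694 0.0000 0.0000
71.4744 41.1941 0.0000 0.0000 0.0000

Δt=0.41675, u=1.18352, d=0.84494, q=0.50012, disc=e^(-rΔt)=0.98593
k=4 terminal: V=max(K-S,0) → 71.4744 41.1941 0.0000 0.0000 0.0000
k=3: j=0 S=89.4333 intr=57.6067 cont=55.5380 V=57.6067[EX]; j=1 S=125.2706 intr=21.7694 cont=20.3022 V=21.7694[EX]; j=2 S=175.4684 intr=0.0000 cont=0.0000 V=0.0000[hold]; j=3 S=245.7814 intr=0.0000 cont=0.0000 V=0.0000[hold]  S*(3)=125.2706
k=2: j=0 S=105.8459 intr=41.1941 cont=39.1253 V=41.1941[EX]; j=1 S=148.2600 intr=0.0000 cont=10.7289 V=10.7289[hold]; j=2 S=207.6701 intr=0.0000 cont=0.0000 V=0.0000[hold]  S*(2)=105.8459
k=1: j=0 S=125.2706 intr=21.7694 cont=25.5925 V=25.5925[hold]; j=1 S=175.4684 intr=0.0000 cont=5.2877 V=5.2877[hold]  S*(1)=-
k=0: j=0 S=148.2600 intr=0.0000 cont=15.2204 V=15.2204[hold]  S*(0)=-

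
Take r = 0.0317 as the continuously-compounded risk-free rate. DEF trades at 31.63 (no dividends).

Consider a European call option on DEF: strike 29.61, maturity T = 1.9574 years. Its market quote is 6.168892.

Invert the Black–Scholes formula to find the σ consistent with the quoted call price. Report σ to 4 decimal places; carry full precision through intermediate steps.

sigma = 0.2415

At σ = 0.2415 the Black–Scholes value reproduces the quote:
σ√T = 0.2415·√1.9574 = 0.337876
d₁ = (ln(S/K) + (r+σ²/2)T) / (σ√T) = (ln(31.63/29.61) + (0.0317+0.2415²/2)·1.9574) / 0.337876 = (0.065994 + 0.119130) / 0.337876 = 0.547904
d₂ = d₁ − σ√T = 0.547904 − 0.337876 = 0.210028
e^{−rT} = 0.939836
N(d₁) = 0.708121,  N(d₂) = 0.583177
V = S·N(d₁) − K·e^{−rT}·N(d₂) = 22.397871 − 16.228979 = 6.168892 (matching the quote); vega is positive throughout, so no other σ reproduces this price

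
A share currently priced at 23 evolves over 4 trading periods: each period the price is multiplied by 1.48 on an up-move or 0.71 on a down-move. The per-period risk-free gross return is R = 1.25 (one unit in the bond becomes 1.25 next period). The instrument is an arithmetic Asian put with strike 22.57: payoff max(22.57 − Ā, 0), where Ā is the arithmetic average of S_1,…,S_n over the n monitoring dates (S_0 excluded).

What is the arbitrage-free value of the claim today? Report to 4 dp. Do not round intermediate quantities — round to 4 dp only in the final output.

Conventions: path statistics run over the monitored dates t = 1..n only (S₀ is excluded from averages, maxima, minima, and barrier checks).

price = 0.3486

Set p* = 0.7013 (from d < R < u); the path-dependent value is the discounted p*-expectation over all price paths.
Enumerate all 2^4 = 16 price paths (U = up ×1.48, D = down ×0.71); each path with k up-moves has probability p*^k·(1−p*)^(4−k).
DDDD: Ā=10.5002, payoff=12.0698, prob=0.007961
UDDD: Ā=21.8878, payoff=0.6822, prob=0.018690
DUDD: Ā=17.4603, payoff=5.1097, prob=0.018690
UUDD: Ā=36.3961, payoff=0.0000, prob=0.043881
DDUD: Ā=14.3168, payoff=8.2532, prob=0.018690
UDUD: Ā=29.8434, payoff=0.0000, prob=0.043881
DUUD: Ā=25.4159, payoff=0.0000, prob=0.043881
UUUD: Ā=52.9797, payoff=0.0000, prob=0.103026
DDDU: Ā=12.0849, payoff=10.4851, prob=0.018690
UDDU: Ā=25.1910, payoff=0.0000, prob=0.043881
DUDU: Ā=20.7635, payoff=1.8065, prob=0.043881
UUDU: Ā=43.2817, payoff=0.0000, prob=0.103026
DDUU: Ā=17.6200, payoff=4.9500, prob=0.043881
UDUU: Ā=36.7290, payoff=0.0000, prob=0.103026
DUUU: Ā=32.3015, payoff=0.0000, prob=0.103026
UUUU: Ā=67.3328, payoff=0.0000, prob=0.241887
Price = Σ prob·payoff / R^4 = 0.851041 / 2.441406 = 0.3486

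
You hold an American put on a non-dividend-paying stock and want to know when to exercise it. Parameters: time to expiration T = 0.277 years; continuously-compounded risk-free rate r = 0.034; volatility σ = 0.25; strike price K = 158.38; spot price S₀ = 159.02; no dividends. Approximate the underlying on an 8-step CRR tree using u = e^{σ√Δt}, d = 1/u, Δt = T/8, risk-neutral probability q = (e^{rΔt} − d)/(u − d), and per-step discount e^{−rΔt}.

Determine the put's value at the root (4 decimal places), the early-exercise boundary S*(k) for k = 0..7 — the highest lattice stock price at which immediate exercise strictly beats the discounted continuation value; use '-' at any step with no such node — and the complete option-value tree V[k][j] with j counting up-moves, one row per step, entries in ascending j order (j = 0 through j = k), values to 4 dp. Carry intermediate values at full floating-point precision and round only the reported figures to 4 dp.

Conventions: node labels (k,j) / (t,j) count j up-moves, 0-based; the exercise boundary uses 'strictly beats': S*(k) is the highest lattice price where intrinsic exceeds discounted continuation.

Δt=0.03463  u=1.04762  d=0.95455  q=0.50103  discount=0.99882
step 8 (expiry): payoffs max(K−S,0) = 48.7760 38.0891 26.3602 13.4877 0.0000 0.0000 0.0000 0.0000 0.0000
step 7: (k=7,j=0): S=114.8232, K−S=43.5568, hold=43.3705 ⇒ V=43.5568 exercise | (k=7,j=1): S=126.0190, K−S=32.3610, hold=32.1747 ⇒ V=32.3610 exercise | (k=7,j=2): S=138.3064, K−S=20.0736, hold=19.8873 ⇒ V=20.0736 exercise | (k=7,j=3): S=151.7919, K−S=6.5881, hold=6.7220 ⇒ V=6.7220 continue | (k=7,j=4): S=166.5923, K−S=0.0000, hold=0.0000 ⇒ V=0.0000 continue | (k=7,j=5): S=182.8358, K−S=0.0000, hold=0.0000 ⇒ V=0.0000 continue | (k=7,j=6): S=200.6631, K−S=0.0000, hold=0.0000 ⇒ V=0.0000 continue | (k=7,j=7): S=220.2287, K−S=0.0000, hold=0.0000 ⇒ V=0.0000 continue  boundary S*=138.3064
step 6: (k=6,j=0): S=120.2909, K−S=38.0891, hold=37.9027 ⇒ V=38.0891 exercise | (k=6,j=1): S=132.0198, K−S=26.3602, hold=26.1738 ⇒ V=26.3602 exercise | (k=6,j=2): S=144.8923, K−S=13.4877, hold=13.3683 ⇒ V=13.4877 exercise | (k=6,j=3): S=159.0200, K−S=0.0000, hold=3.3502 ⇒ V=3.3502 continue | (k=6,j=4): S=174.5252, K−S=0.0000, hold=0.0000 ⇒ V=0.0000 continue | (k=6,j=5): S=191.5422, K−S=0.0000, hold=0.0000 ⇒ V=0.0000 continue | (k=6,j=6): S=210.2184, K−S=0.0000, hold=0.0000 ⇒ V=0.0000 continue  boundary S*=144.8923
step 5: (k=5,j=0): S=126.0190, K−S=32.3610, hold=32.1747 ⇒ V=32.3610 exercise | (k=5,j=1): S=138.3064, K−S=20.0736, hold=19.8873 ⇒ V=20.0736 exercise | (k=5,j=2): S=151.7919, K−S=6.5881, hold=8.3986 ⇒ V=8.3986 continue | (k=5,j=3): S=166.5923, K−S=0.0000, hold=1.6697 ⇒ V=1.6697 continue | (k=5,j=4): S=182.8358, K−S=0.0000, hold=0.0000 ⇒ V=0.0000 continue | (k=5,j=5): S=200.6631, K−S=0.0000, hold=0.0000 ⇒ V=0.0000 continue  boundary S*=138.3064
step 4: (k=4,j=0): S=132.0198, K−S=26.3602, hold=26.1738 ⇒ V=26.3602 exercise | (k=4,j=1): S=144.8923, K−S=13.4877, hold=14.2074 ⇒ V=14.2074 continue | (k=4,j=2): S=159.0200, K−S=0.0000, hold=5.0213 ⇒ V=5.0213 continue | (k=4,j=3): S=174.5252, K−S=0.0000, hold=0.8321 ⇒ V=0.8321 continue | (k=4,j=4): S=191.5422, K−S=0.0000, hold=0.0000 ⇒ V=0.0000 continue  boundary S*=132.0198
step 3: (k=3,j=0): S=138.3064, K−S=20.0736, hold=20.2474 ⇒ V=20.2474 continue | (k=3,j=1): S=151.7919, K−S=6.5881, hold=9.5936 ⇒ V=9.5936 continue | (k=3,j=2): S=166.5923, K−S=0.0000, hold=2.9190 ⇒ V=2.9190 continue | (k=3,j=3): S=182.8358, K−S=0.0000, hold=0.4147 ⇒ V=0.4147 continue  boundary S*=-
step 2: (k=2,j=0): S=144.8923, K−S=13.4877, hold=14.8920 ⇒ V=14.8920 continue | (k=2,j=1): S=159.0200, K−S=0.0000, hold=6.2421 ⇒ V=6.2421 continue | (k=2,j=2): S=174.5252, K−S=0.0000, hold=1.6623 ⇒ V=1.6623 continue  boundary S*=-
step 1: (k=1,j=0): S=151.7919, K−S=6.5881, hold=10.5457 ⇒ V=10.5457 continue | (k=1,j=1): S=166.5923, K−S=0.0000, hold=3.9428 ⇒ V=3.9428 continue  boundary S*=-
step 0: (k=0,j=0): S=159.0200, K−S=0.0000, hold=7.2290 ⇒ V=7.2290 continue  boundary S*=-

price = 7.2290
boundary = - - - - 132.0198 138.3064 144.8923 138.3064
tree:
7.2290
10.5457 3.9428
14.8920 6.2421 1.6623
20.2474 9.5936 2.9190 0.4147
26.3602 14.2074 5.0213 0.8321 0.0000
32.3610 20.0736 8.3986 1.6697 0.0000 0.0000
38.0891 26.3602 13.4877 3.3502 0.0000 0.0000 0.0000
43.5568 32.3610 20.0736 6.7220 0.0000 0.0000 0.0000 0.0000
48.7760 38.0891 26.3602 13.4877 0.0000 0.0000 0.0000 0.0000 0.0000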